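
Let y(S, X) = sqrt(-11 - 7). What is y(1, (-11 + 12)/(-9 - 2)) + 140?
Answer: 140 + 3*I*sqrt(2) ≈ 140.0 + 4.2426*I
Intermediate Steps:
y(S, X) = 3*I*sqrt(2) (y(S, X) = sqrt(-18) = 3*I*sqrt(2))
y(1, (-11 + 12)/(-9 - 2)) + 140 = 3*I*sqrt(2) + 140 = 140 + 3*I*sqrt(2)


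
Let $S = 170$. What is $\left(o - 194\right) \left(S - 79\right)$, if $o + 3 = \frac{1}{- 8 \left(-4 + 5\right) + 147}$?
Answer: $- \frac{2491762}{139} \approx -17926.0$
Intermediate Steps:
$o = - \frac{416}{139}$ ($o = -3 + \frac{1}{- 8 \left(-4 + 5\right) + 147} = -3 + \frac{1}{\left(-8\right) 1 + 147} = -3 + \frac{1}{-8 + 147} = -3 + \frac{1}{139} = - \frac{416}{139} \approx -2.9928$)
$\left(o - 194\right) \left(S - 79\right) = \left(- \frac{416}{139} - 194\right) \left(170 - 79\right) = \left(- \frac{27382}{139}\right) 91 = - \frac{2491762}{139}$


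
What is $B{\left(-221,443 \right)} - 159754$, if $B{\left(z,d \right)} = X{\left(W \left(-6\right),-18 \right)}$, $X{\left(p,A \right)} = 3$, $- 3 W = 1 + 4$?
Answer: $-159751$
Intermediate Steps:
$W = - \frac{5}{3}$ ($W = - \frac{1 + 4}{3} = \left(- \frac{1}{3}\right) 5 = - \frac{5}{3} \approx -1.6667$)
$B{\left(z,d \right)} = 3$
$B{\left(-221,443 \right)} - 159754 = 3 - 159754 = -159751$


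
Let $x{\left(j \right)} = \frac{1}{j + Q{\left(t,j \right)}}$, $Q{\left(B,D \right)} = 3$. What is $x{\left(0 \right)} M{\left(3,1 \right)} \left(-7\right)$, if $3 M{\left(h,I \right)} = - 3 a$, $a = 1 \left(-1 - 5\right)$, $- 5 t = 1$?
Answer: $-14$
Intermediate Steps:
$t = - \frac{1}{5}$ ($t = \left(- \frac{1}{5}\right) 1 = - \frac{1}{5} \approx -0.2$)
$a = -6$ ($a = 1 \left(-6\right) = -6$)
$x{\left(j \right)} = \frac{1}{3 + j}$ ($x{\left(j \right)} = \frac{1}{j + 3} = \frac{1}{3 + j}$)
$M{\left(h,I \right)} = 6$ ($M{\left(h,I \right)} = \frac{\left(-3\right) \left(-6\right)}{3} = \frac{1}{3} \cdot 18 = 6$)
$x{\left(0 \right)} M{\left(3,1 \right)} \left(-7\right) = \frac{1}{3 + 0} \cdot 6 \left(-7\right) = \frac{1}{3} \cdot 6 \left(-7\right) = 2 \left(-7\right) = -14$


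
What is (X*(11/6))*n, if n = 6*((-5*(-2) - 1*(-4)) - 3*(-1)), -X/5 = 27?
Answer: -25245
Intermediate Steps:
X = -135 (X = -5*27 = -135)
n = 102 (n = 6*((10 + 4) + 3) = 6*(14 + 3) = 6*17 = 102)
(X*(11/6))*n = -1485/6*102 = -135*11/6*102 = -495/2*102 = -25245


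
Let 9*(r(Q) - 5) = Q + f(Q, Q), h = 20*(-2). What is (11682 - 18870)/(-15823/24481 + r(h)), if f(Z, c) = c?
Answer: 791862426/499621 ≈ 1584.9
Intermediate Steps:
h = -40
r(Q) = 5 + 2*Q/9 (r(Q) = 5 + (Q + Q)/9 = 5 + (2*Q)/9 = 5 + 2*Q/9)
(11682 - 18870)/(-15823/24481 + r(h)) = (11682 - 18870)/(-15823/24481 + (5 + (2/9)*(-40))) = -7188/(-15823*1/24481 + (5 - 80/9)) = -7188/(-15823/24481 - 35/9) = -7188/(-999242/220329) = -7188*(-220329/999242) = 791862426/499621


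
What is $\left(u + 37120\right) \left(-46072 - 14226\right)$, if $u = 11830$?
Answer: $-2951587100$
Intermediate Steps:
$\left(u + 37120\right) \left(-46072 - 14226\right) = \left(11830 + 37120\right) \left(-46072 - 14226\right) = 48950 \left(-60298\right) = -2951587100$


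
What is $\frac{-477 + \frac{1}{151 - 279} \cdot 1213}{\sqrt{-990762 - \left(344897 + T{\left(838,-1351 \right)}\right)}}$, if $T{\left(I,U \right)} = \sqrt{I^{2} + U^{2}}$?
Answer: $\frac{62269 i}{128 \sqrt{1335659 + \sqrt{2527445}}} \approx 0.42068 i$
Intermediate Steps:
$\frac{-477 + \frac{1}{151 - 279} \cdot 1213}{\sqrt{-990762 - \left(344897 + T{\left(838,-1351 \right)}\right)}} = \frac{-477 + \frac{1}{151 - 279} \cdot 1213}{\sqrt{-990762 - \left(344897 + \sqrt{838^{2} + \left(-1351\right)^{2}}\right)}} = \frac{-477 + \frac{1}{-128} \cdot 1213}{\sqrt{-990762 - \left(344897 + \sqrt{702244 + 1825201}\right)}} = \frac{-477 - \frac{1213}{128}}{\sqrt{-990762 - \left(344897 + \sqrt{2527445}\right)}} = \frac{-477 - \frac{1213}{128}}{\sqrt{-1335659 - \sqrt{2527445}}} = - \frac{62269}{128 \sqrt{-1335659 - \sqrt{2527445}}}$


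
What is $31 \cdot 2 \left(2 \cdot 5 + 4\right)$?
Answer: $868$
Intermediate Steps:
$31 \cdot 2 \left(2 \cdot 5 + 4\right) = 31 \cdot 2 \left(10 + 4\right) = 31 \cdot 2 \cdot 14 = 31 \cdot 28 = 868$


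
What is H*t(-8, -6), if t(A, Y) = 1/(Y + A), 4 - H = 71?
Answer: 67/14 ≈ 4.7857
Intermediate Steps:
H = -67 (H = 4 - 1*71 = 4 - 71 = -67)
t(A, Y) = 1/(A + Y)
H*t(-8, -6) = -67/(-8 - 6) = -67/(-14) = -67*(-1/14) = 67/14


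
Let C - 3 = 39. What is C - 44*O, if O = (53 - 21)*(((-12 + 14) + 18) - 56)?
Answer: 50730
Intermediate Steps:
C = 42 (C = 3 + 39 = 42)
O = -1152 (O = 32*((2 + 18) - 56) = 32*(20 - 56) = 32*(-36) = -1152)
C - 44*O = 42 - 44*(-1152) = 42 + 50688 = 50730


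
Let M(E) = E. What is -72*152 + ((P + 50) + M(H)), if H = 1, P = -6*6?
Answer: -10929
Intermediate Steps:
P = -36
-72*152 + ((P + 50) + M(H)) = -72*152 + ((-36 + 50) + 1) = -10944 + (14 + 1) = -10944 + 15 = -10929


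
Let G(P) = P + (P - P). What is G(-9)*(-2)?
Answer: 18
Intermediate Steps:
G(P) = P (G(P) = P + 0 = P)
G(-9)*(-2) = -9*(-2) = 18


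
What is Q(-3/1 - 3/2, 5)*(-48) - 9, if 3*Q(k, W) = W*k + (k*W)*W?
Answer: 2151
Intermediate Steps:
Q(k, W) = W*k/3 + k*W²/3 (Q(k, W) = (W*k + (k*W)*W)/3 = (W*k + (W*k)*W)/3 = (W*k + k*W²)/3 = W*k/3 + k*W²/3)
Q(-3/1 - 3/2, 5)*(-48) - 9 = ((⅓)*5*(-3/1 - 3/2)*(1 + 5))*(-48) - 9 = ((⅓)*5*(-3*1 - 3*½)*6)*(-48) - 9 = ((⅓)*5*(-3 - 3/2)*6)*(-48) - 9 = ((⅓)*5*(-9/2)*6)*(-48) - 9 = -45*(-48) - 9 = 2160 - 9 = 2151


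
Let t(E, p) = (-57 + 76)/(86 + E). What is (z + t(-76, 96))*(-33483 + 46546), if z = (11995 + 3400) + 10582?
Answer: 3393623707/10 ≈ 3.3936e+8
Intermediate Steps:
t(E, p) = 19/(86 + E)
z = 25977 (z = 15395 + 10582 = 25977)
(z + t(-76, 96))*(-33483 + 46546) = (25977 + 19/(86 - 76))*(-33483 + 46546) = (25977 + 19/10)*13063 = (259789/10)*13063 = 3393623707/10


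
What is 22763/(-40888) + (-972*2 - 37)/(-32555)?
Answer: -660050337/1331108840 ≈ -0.49586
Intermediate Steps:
22763/(-40888) + (-972*2 - 37)/(-32555) = 22763*(-1/40888) + (-108*18 - 37)*(-1/32555) = -22763/40888 + (-1944 - 37)*(-1/32555) = -22763/40888 - 1981*(-1/32555) = -22763/40888 + 1981/32555 = -660050337/1331108840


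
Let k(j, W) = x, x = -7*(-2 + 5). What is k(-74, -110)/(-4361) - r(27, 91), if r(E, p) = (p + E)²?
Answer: -8674649/623 ≈ -13924.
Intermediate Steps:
x = -21 (x = -7*3 = -21)
r(E, p) = (E + p)²
k(j, W) = -21
k(-74, -110)/(-4361) - r(27, 91) = -21/(-4361) - (27 + 91)² = -21*(-1/4361) - 1*118² = 3/623 - 1*13924 = 3/623 - 13924 = -8674649/623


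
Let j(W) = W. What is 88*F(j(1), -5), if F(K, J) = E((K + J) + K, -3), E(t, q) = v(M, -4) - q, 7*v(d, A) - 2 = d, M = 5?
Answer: 352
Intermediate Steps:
v(d, A) = 2/7 + d/7
E(t, q) = 1 - q (E(t, q) = (2/7 + (1/7)*5) - q = (2/7 + 5/7) - q = 1 - q)
F(K, J) = 4 (F(K, J) = 1 - 1*(-3) = 1 + 3 = 4)
88*F(j(1), -5) = 88*4 = 352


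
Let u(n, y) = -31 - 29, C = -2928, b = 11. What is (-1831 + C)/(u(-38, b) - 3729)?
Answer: 4759/3789 ≈ 1.2560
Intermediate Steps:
u(n, y) = -60
(-1831 + C)/(u(-38, b) - 3729) = (-1831 - 2928)/(-60 - 3729) = -4759/(-3789) = -4759*(-1/3789) = 4759/3789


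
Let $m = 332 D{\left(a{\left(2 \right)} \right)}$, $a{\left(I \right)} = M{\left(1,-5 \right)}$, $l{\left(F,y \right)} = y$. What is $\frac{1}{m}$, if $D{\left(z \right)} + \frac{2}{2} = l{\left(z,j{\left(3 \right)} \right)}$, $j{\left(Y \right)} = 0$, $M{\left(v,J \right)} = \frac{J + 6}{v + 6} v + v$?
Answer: $- \frac{1}{332} \approx -0.003012$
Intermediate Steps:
$M{\left(v,J \right)} = v + \frac{v \left(6 + J\right)}{6 + v}$ ($M{\left(v,J \right)} = \frac{6 + J}{6 + v} v + v = \frac{v \left(6 + J\right)}{6 + v} + v = v + \frac{v \left(6 + J\right)}{6 + v}$)
$a{\left(I \right)} = \frac{8}{7}$ ($a{\left(I \right)} = 1 \frac{1}{6 + 1} \left(12 - 5 + 1\right) = 1 \cdot \frac{1}{7} \cdot 8 = \frac{8}{7}$)
$D{\left(z \right)} = -1$ ($D{\left(z \right)} = -1 + 0 = -1$)
$m = -332$ ($m = 332 \left(-1\right) = -332$)
$\frac{1}{m} = \frac{1}{-332} = - \frac{1}{332}$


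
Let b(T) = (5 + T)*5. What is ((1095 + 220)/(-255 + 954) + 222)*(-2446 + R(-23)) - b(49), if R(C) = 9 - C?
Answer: -377962832/699 ≈ -5.4072e+5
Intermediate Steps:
b(T) = 25 + 5*T
((1095 + 220)/(-255 + 954) + 222)*(-2446 + R(-23)) - b(49) = ((1095 + 220)/(-255 + 954) + 222)*(-2446 + (9 - 1*(-23))) - (25 + 5*49) = (1315/699 + 222)*(-2446 + (9 + 23)) - (25 + 245) = (1315*(1/699) + 222)*(-2446 + 32) - 1*270 = (1315/699 + 222)*(-2414) - 270 = (156493/699)*(-2414) - 270 = -377774102/699 - 270 = -377962832/699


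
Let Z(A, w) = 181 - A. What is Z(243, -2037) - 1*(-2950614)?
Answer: 2950552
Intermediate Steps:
Z(243, -2037) - 1*(-2950614) = (181 - 1*243) - 1*(-2950614) = (181 - 243) + 2950614 = -62 + 2950614 = 2950552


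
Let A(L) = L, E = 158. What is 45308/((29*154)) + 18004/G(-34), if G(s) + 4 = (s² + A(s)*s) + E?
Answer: 48033848/2753289 ≈ 17.446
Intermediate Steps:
G(s) = 154 + 2*s² (G(s) = -4 + ((s² + s*s) + 158) = -4 + ((s² + s²) + 158) = -4 + (2*s² + 158) = -4 + (158 + 2*s²) = 154 + 2*s²)
45308/((29*154)) + 18004/G(-34) = 45308/((29*154)) + 18004/(154 + 2*(-34)²) = 45308/4466 + 18004/(154 + 2*1156) = 45308*(1/4466) + 18004/(154 + 2312) = 22654/2233 + 18004/2466 = 22654/2233 + 18004*(1/2466) = 22654/2233 + 9002/1233 = 48033848/2753289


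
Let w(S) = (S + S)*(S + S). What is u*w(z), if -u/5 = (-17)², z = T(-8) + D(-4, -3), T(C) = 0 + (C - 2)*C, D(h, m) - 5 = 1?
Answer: -42748880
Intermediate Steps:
D(h, m) = 6 (D(h, m) = 5 + 1 = 6)
T(C) = C*(-2 + C) (T(C) = 0 + (-2 + C)*C = 0 + C*(-2 + C) = C*(-2 + C))
z = 86 (z = -8*(-2 - 8) + 6 = -8*(-10) + 6 = 80 + 6 = 86)
w(S) = 4*S² (w(S) = (2*S)*(2*S) = 4*S²)
u = -1445 (u = -5*(-17)² = -5*289 = -1445)
u*w(z) = -5780*86² = -5780*7396 = -1445*29584 = -42748880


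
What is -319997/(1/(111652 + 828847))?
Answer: -300956858503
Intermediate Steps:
-319997/(1/(111652 + 828847)) = -319997/(1/940499) = -319997/1/940499 = -319997*940499 = -300956858503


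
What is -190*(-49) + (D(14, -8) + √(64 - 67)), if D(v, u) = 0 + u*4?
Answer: 9278 + I*√3 ≈ 9278.0 + 1.732*I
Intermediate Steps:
D(v, u) = 4*u (D(v, u) = 0 + 4*u = 4*u)
-190*(-49) + (D(14, -8) + √(64 - 67)) = -190*(-49) + (4*(-8) + √(64 - 67)) = 9310 + (-32 + √(-3)) = 9310 + (-32 + I*√3) = 9278 + I*√3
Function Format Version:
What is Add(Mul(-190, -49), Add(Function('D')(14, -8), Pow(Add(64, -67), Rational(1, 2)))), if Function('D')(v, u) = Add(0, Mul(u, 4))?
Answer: Add(9278, Mul(I, Pow(3, Rational(1, 2)))) ≈ Add(9278.0, Mul(1.7320, I))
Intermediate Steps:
Function('D')(v, u) = Mul(4, u) (Function('D')(v, u) = Add(0, Mul(4, u)) = Mul(4, u))
Add(Mul(-190, -49), Add(Function('D')(14, -8), Pow(Add(64, -67), Rational(1, 2)))) = Add(Mul(-190, -49), Add(Mul(4, -8), Pow(Add(64, -67), Rational(1, 2)))) = Add(9310, Add(-32, Pow(-3, Rational(1, 2)))) = Add(9310, Add(-32, Mul(I, Pow(3, Rational(1, 2))))) = Add(9278, Mul(I, Pow(3, Rational(1, 2))))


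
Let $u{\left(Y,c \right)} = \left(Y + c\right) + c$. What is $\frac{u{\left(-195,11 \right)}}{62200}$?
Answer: $- \frac{173}{62200} \approx -0.0027814$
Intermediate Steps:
$u{\left(Y,c \right)} = Y + 2 c$
$\frac{u{\left(-195,11 \right)}}{62200} = \frac{-195 + 2 \cdot 11}{62200} = \left(-195 + 22\right) \frac{1}{62200} = \left(-173\right) \frac{1}{62200} = - \frac{173}{62200}$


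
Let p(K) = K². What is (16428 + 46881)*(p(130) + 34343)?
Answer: 3244143087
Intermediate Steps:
(16428 + 46881)*(p(130) + 34343) = (16428 + 46881)*(130² + 34343) = 63309*(16900 + 34343) = 63309*51243 = 3244143087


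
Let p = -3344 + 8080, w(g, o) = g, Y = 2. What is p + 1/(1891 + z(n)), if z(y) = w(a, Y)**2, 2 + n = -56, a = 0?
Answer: 8955777/1891 ≈ 4736.0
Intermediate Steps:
n = -58 (n = -2 - 56 = -58)
p = 4736
z(y) = 0 (z(y) = 0**2 = 0)
p + 1/(1891 + z(n)) = 4736 + 1/(1891 + 0) = 4736 + 1/1891 = 8955777/1891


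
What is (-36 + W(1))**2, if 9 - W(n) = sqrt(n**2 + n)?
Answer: (27 + sqrt(2))**2 ≈ 807.37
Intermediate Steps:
W(n) = 9 - sqrt(n + n**2) (W(n) = 9 - sqrt(n**2 + n) = 9 - sqrt(n + n**2))
(-36 + W(1))**2 = (-36 + (9 - sqrt(1*(1 + 1))))**2 = (-36 + (9 - sqrt(1*2)))**2 = (-36 + (9 - sqrt(2)))**2 = (-27 - sqrt(2))**2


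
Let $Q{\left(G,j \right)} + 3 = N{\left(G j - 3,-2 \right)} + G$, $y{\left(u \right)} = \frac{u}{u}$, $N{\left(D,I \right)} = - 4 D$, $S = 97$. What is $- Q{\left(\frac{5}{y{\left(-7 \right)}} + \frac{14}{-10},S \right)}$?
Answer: $\frac{6921}{5} \approx 1384.2$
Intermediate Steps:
$y{\left(u \right)} = 1$
$Q{\left(G,j \right)} = 9 + G - 4 G j$ ($Q{\left(G,j \right)} = -3 + \left(- 4 \left(G j - 3\right) + G\right) = -3 + \left(- 4 \left(-3 + G j\right) + G\right) = -3 - \left(-12 - G + 4 G j\right) = -3 + \left(12 + G - 4 G j\right) = 9 + G - 4 G j$)
$- Q{\left(\frac{5}{y{\left(-7 \right)}} + \frac{14}{-10},S \right)} = - (9 + \left(\frac{5}{1} + \frac{14}{-10}\right) - 4 \left(\frac{5}{1} + \frac{14}{-10}\right) 97) = - (9 + \left(5 \cdot 1 + 14 \left(- \frac{1}{10}\right)\right) - 4 \left(5 \cdot 1 + 14 \left(- \frac{1}{10}\right)\right) 97) = - (9 + \left(5 - \frac{7}{5}\right) - 4 \left(5 - \frac{7}{5}\right) 97) = - (9 + \frac{18}{5} - \frac{72}{5} \cdot 97) = - (9 + \frac{18}{5} - \frac{6984}{5}) = \left(-1\right) \left(- \frac{6921}{5}\right) = \frac{6921}{5}$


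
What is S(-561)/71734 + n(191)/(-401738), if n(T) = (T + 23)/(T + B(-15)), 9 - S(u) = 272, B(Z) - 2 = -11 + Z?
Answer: -8830042887/2406325853282 ≈ -0.0036695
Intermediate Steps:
B(Z) = -9 + Z (B(Z) = 2 + (-11 + Z) = -9 + Z)
S(u) = -263 (S(u) = 9 - 1*272 = 9 - 272 = -263)
n(T) = (23 + T)/(-24 + T) (n(T) = (T + 23)/(T + (-9 - 15)) = (23 + T)/(T - 24) = (23 + T)/(-24 + T))
S(-561)/71734 + n(191)/(-401738) = -263/71734 + ((23 + 191)/(-24 + 191))/(-401738) = -263*1/71734 + (214/167)*(-1/401738) = -263/71734 + ((1/167)*214)*(-1/401738) = -263/71734 + (214/167)*(-1/401738) = -263/71734 - 107/33545123 = -8830042887/2406325853282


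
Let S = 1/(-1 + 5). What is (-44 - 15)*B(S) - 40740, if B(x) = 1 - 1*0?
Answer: -40799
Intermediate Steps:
S = ¼ (S = 1/4 = ¼ ≈ 0.25000)
B(x) = 1 (B(x) = 1 + 0 = 1)
(-44 - 15)*B(S) - 40740 = (-44 - 15)*1 - 40740 = -59*1 - 40740 = -59 - 40740 = -40799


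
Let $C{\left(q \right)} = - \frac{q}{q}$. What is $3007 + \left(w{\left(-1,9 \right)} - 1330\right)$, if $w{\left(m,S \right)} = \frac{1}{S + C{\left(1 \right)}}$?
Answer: $\frac{13417}{8} \approx 1677.1$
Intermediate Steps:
$C{\left(q \right)} = -1$ ($C{\left(q \right)} = \left(-1\right) 1 = -1$)
$w{\left(m,S \right)} = \frac{1}{-1 + S}$ ($w{\left(m,S \right)} = \frac{1}{S - 1} = \frac{1}{-1 + S}$)
$3007 + \left(w{\left(-1,9 \right)} - 1330\right) = 3007 + \left(\frac{1}{-1 + 9} - 1330\right) = 3007 - \left(1330 - \frac{1}{8}\right) = 3007 + \left(\frac{1}{8} - 1330\right) = 3007 - \frac{10639}{8} = \frac{13417}{8}$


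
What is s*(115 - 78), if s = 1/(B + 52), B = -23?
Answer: 37/29 ≈ 1.2759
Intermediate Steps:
s = 1/29 (s = 1/(-23 + 52) = 1/29 ≈ 0.034483)
s*(115 - 78) = (115 - 78)/29 = (1/29)*37 = 37/29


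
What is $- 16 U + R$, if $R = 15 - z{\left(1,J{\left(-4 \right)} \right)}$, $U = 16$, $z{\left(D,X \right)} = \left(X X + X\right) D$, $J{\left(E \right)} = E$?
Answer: $-253$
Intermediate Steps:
$z{\left(D,X \right)} = D \left(X + X^{2}\right)$ ($z{\left(D,X \right)} = \left(X^{2} + X\right) D = \left(X + X^{2}\right) D = D \left(X + X^{2}\right)$)
$R = 3$ ($R = 15 - 1 \left(-4\right) \left(1 - 4\right) = 15 - 1 \left(-4\right) \left(-3\right) = 15 - 12 = 3$)
$- 16 U + R = \left(-16\right) 16 + 3 = -256 + 3 = -253$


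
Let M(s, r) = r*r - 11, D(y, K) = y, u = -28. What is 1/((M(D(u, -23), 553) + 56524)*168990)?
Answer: 1/61228794780 ≈ 1.6332e-11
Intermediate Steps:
M(s, r) = -11 + r² (M(s, r) = r² - 11 = -11 + r²)
1/((M(D(u, -23), 553) + 56524)*168990) = 1/(((-11 + 553²) + 56524)*168990) = (1/168990)/((-11 + 305809) + 56524) = (1/168990)/(305798 + 56524) = (1/168990)/362322 = (1/362322)*(1/168990) = 1/61228794780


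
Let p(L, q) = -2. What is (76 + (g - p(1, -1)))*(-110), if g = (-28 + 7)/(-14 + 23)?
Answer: -24970/3 ≈ -8323.3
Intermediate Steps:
g = -7/3 (g = -21/9 = -21*⅑ = -7/3 ≈ -2.3333)
(76 + (g - p(1, -1)))*(-110) = (76 + (-7/3 - 1*(-2)))*(-110) = (76 + (-7/3 + 2))*(-110) = (76 - ⅓)*(-110) = (227/3)*(-110) = -24970/3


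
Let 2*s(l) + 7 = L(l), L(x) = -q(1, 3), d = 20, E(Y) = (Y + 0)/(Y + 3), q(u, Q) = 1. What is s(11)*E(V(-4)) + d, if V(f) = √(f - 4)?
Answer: 308/17 - 24*I*√2/17 ≈ 18.118 - 1.9965*I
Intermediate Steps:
V(f) = √(-4 + f)
E(Y) = Y/(3 + Y)
L(x) = -1 (L(x) = -1*1 = -1)
s(l) = -4 (s(l) = -7/2 + (½)*(-1) = -7/2 - ½ = -4)
s(11)*E(V(-4)) + d = -4*√(-4 - 4)/(3 + √(-4 - 4)) + 20 = -4*√(-8)/(3 + √(-8)) + 20 = -4*2*I*√2/(3 + 2*I*√2) + 20 = -8*I*√2/(3 + 2*I*√2) + 20 = 20 - 8*I*√2/(3 + 2*I*√2)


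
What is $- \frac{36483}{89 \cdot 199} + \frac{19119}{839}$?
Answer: $\frac{308007372}{14859529} \approx 20.728$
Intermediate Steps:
$- \frac{36483}{89 \cdot 199} + \frac{19119}{839} = - \frac{36483}{17711} + 19119 \cdot \frac{1}{839} = \left(-36483\right) \frac{1}{17711} + \frac{19119}{839} = - \frac{36483}{17711} + \frac{19119}{839} = \frac{308007372}{14859529}$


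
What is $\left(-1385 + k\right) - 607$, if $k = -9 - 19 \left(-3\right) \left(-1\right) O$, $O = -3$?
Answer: $-1830$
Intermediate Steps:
$k = 162$ ($k = -9 - 19 \left(-3\right) \left(-1\right) \left(-3\right) = -9 - 19 \cdot 3 \left(-3\right) = -9 - -171 = -9 + 171 = 162$)
$\left(-1385 + k\right) - 607 = \left(-1385 + 162\right) - 607 = -1223 - 607 = -1830$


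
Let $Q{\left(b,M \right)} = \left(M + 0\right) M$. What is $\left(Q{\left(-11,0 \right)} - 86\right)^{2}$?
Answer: $7396$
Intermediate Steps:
$Q{\left(b,M \right)} = M^{2}$ ($Q{\left(b,M \right)} = M M = M^{2}$)
$\left(Q{\left(-11,0 \right)} - 86\right)^{2} = \left(0^{2} - 86\right)^{2} = \left(0 - 86\right)^{2} = \left(-86\right)^{2} = 7396$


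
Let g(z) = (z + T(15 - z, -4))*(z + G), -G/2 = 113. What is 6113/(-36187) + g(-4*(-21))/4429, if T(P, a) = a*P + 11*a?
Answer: -1650857541/160272223 ≈ -10.300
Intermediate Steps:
T(P, a) = 11*a + P*a (T(P, a) = P*a + 11*a = 11*a + P*a)
G = -226 (G = -2*113 = -226)
g(z) = (-226 + z)*(-104 + 5*z) (g(z) = (z - 4*(11 + (15 - z)))*(z - 226) = (z - 4*(26 - z))*(-226 + z) = (z + (-104 + 4*z))*(-226 + z) = (-104 + 5*z)*(-226 + z) = (-226 + z)*(-104 + 5*z))
6113/(-36187) + g(-4*(-21))/4429 = 6113/(-36187) + (23504 - (-4936)*(-21) + 5*(-4*(-21))**2)/4429 = 6113*(-1/36187) + (23504 - 1234*84 + 5*84**2)*(1/4429) = -6113/36187 + (23504 - 103656 + 5*7056)*(1/4429) = -6113/36187 + (23504 - 103656 + 35280)*(1/4429) = -6113/36187 - 44872*1/4429 = -6113/36187 - 44872/4429 = -1650857541/160272223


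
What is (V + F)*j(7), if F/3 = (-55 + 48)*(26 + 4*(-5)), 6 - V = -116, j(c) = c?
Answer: -28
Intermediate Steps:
V = 122 (V = 6 - 1*(-116) = 6 + 116 = 122)
F = -126 (F = 3*((-55 + 48)*(26 + 4*(-5))) = 3*(-7*(26 - 20)) = 3*(-7*6) = 3*(-42) = -126)
(V + F)*j(7) = (122 - 126)*7 = -4*7 = -28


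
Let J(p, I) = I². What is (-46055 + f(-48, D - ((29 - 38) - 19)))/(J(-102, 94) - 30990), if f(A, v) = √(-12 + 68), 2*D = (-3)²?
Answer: 46055/22154 - √14/11077 ≈ 2.0785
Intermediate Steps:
D = 9/2 (D = (½)*(-3)² = (½)*9 = 9/2 ≈ 4.5000)
f(A, v) = 2*√14 (f(A, v) = √56 = 2*√14)
(-46055 + f(-48, D - ((29 - 38) - 19)))/(J(-102, 94) - 30990) = (-46055 + 2*√14)/(94² - 30990) = (-46055 + 2*√14)/(8836 - 30990) = (-46055 + 2*√14)/(-22154) = (-46055 + 2*√14)*(-1/22154) = 46055/22154 - √14/11077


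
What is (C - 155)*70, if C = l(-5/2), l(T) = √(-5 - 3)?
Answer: -10850 + 140*I*√2 ≈ -10850.0 + 197.99*I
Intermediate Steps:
l(T) = 2*I*√2 (l(T) = √(-8) = 2*I*√2)
C = 2*I*√2 ≈ 2.8284*I
(C - 155)*70 = (2*I*√2 - 155)*70 = (-155 + 2*I*√2)*70 = -10850 + 140*I*√2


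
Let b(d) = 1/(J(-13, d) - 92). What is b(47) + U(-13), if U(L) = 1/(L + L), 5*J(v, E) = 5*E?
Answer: -71/1170 ≈ -0.060684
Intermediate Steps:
J(v, E) = E (J(v, E) = (5*E)/5 = E)
b(d) = 1/(-92 + d) (b(d) = 1/(d - 92) = 1/(-92 + d))
U(L) = 1/(2*L)
b(47) + U(-13) = 1/(-92 + 47) + (½)/(-13) = 1/(-45) + (½)*(-1/13) = -1/45 - 1/26 = -71/1170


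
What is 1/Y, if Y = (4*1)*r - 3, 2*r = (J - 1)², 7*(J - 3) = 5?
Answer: 49/575 ≈ 0.085217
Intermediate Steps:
J = 26/7 (J = 3 + (⅐)*5 = 3 + 5/7 = 26/7 ≈ 3.7143)
r = 361/98 (r = (26/7 - 1)²/2 = (19/7)²/2 = (½)*(361/49) = 361/98 ≈ 3.6837)
Y = 575/49 (Y = (4*1)*(361/98) - 3 = 4*(361/98) - 3 = 722/49 - 3 = 575/49 ≈ 11.735)
1/Y = 1/(575/49) = 49/575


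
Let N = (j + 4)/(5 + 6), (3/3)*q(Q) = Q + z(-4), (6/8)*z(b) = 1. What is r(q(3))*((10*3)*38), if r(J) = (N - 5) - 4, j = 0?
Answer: -108300/11 ≈ -9845.5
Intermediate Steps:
z(b) = 4/3 (z(b) = (4/3)*1 = 4/3)
q(Q) = 4/3 + Q (q(Q) = Q + 4/3 = 4/3 + Q)
N = 4/11 (N = (0 + 4)/(5 + 6) = 4/11 ≈ 0.36364)
r(J) = -95/11 (r(J) = (4/11 - 5) - 4 = -51/11 - 4 = -95/11)
r(q(3))*((10*3)*38) = -95*10*3*38/11 = -2850*38/11 = -95/11*1140 = -108300/11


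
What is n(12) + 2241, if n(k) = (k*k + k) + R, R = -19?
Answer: 2378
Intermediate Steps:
n(k) = -19 + k + k**2 (n(k) = (k*k + k) - 19 = (k**2 + k) - 19 = (k + k**2) - 19 = -19 + k + k**2)
n(12) + 2241 = (-19 + 12 + 12**2) + 2241 = (-19 + 12 + 144) + 2241 = 137 + 2241 = 2378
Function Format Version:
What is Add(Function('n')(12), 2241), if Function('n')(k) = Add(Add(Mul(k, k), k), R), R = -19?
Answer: 2378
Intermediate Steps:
Function('n')(k) = Add(-19, k, Pow(k, 2)) (Function('n')(k) = Add(Add(Mul(k, k), k), -19) = Add(Add(Pow(k, 2), k), -19) = Add(Add(k, Pow(k, 2)), -19) = Add(-19, k, Pow(k, 2)))
Add(Function('n')(12), 2241) = Add(Add(-19, 12, Pow(12, 2)), 2241) = Add(Add(-19, 12, 144), 2241) = Add(137, 2241) = 2378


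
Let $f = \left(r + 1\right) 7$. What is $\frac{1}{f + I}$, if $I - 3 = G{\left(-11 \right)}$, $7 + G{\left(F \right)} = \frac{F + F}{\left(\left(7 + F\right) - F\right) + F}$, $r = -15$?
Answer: $- \frac{2}{193} \approx -0.010363$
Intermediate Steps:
$G{\left(F \right)} = -7 + \frac{2 F}{7 + F}$ ($G{\left(F \right)} = -7 + \frac{F + F}{\left(\left(7 + F\right) - F\right) + F} = -7 + \frac{2 F}{7 + F}$)
$f = -98$ ($f = \left(-15 + 1\right) 7 = \left(-14\right) 7 = -98$)
$I = \frac{3}{2}$ ($I = 3 + \frac{-49 - -55}{7 - 11} = 3 + \frac{-49 + 55}{-4} = 3 - \frac{3}{2} = \frac{3}{2} \approx 1.5$)
$\frac{1}{f + I} = \frac{1}{-98 + \frac{3}{2}} = \frac{1}{- \frac{193}{2}} = - \frac{2}{193}$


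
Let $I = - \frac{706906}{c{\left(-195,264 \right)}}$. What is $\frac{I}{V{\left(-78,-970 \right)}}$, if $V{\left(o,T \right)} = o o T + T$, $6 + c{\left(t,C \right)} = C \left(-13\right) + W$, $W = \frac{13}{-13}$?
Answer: $- \frac{353453}{10149262775} \approx -3.4825 \cdot 10^{-5}$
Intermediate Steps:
$W = -1$ ($W = 13 \left(- \frac{1}{13}\right) = -1$)
$c{\left(t,C \right)} = -7 - 13 C$ ($c{\left(t,C \right)} = -6 + \left(C \left(-13\right) - 1\right) = -6 - \left(1 + 13 C\right) = -7 - 13 C$)
$V{\left(o,T \right)} = T + T o^{2}$ ($V{\left(o,T \right)} = o^{2} T + T = T o^{2} + T = T + T o^{2}$)
$I = \frac{706906}{3439}$ ($I = - \frac{706906}{-7 - 3432} = - \frac{706906}{-3439} = \left(-706906\right) \left(- \frac{1}{3439}\right) = \frac{706906}{3439} \approx 205.56$)
$\frac{I}{V{\left(-78,-970 \right)}} = \frac{706906}{3439 \left(- 970 \left(1 + \left(-78\right)^{2}\right)\right)} = \frac{706906}{3439 \left(- 970 \left(1 + 6084\right)\right)} = \frac{706906}{3439 \left(\left(-970\right) 6085\right)} = \frac{706906}{3439 \left(-5902450\right)} = \frac{706906}{3439} \left(- \frac{1}{5902450}\right) = - \frac{353453}{10149262775}$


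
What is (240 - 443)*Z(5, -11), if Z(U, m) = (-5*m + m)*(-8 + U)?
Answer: 26796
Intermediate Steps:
Z(U, m) = -4*m*(-8 + U) (Z(U, m) = (-4*m)*(-8 + U) = -4*m*(-8 + U))
(240 - 443)*Z(5, -11) = (240 - 443)*(4*(-11)*(8 - 1*5)) = -812*(-11)*(8 - 5) = -812*(-11)*3 = -203*(-132) = 26796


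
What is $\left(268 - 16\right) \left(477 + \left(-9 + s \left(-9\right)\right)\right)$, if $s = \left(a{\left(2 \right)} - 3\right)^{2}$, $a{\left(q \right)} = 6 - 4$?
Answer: $115668$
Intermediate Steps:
$a{\left(q \right)} = 2$
$s = 1$ ($s = \left(2 - 3\right)^{2} = \left(-1\right)^{2} = 1$)
$\left(268 - 16\right) \left(477 + \left(-9 + s \left(-9\right)\right)\right) = \left(268 - 16\right) \left(477 + \left(-9 + 1 \left(-9\right)\right)\right) = 252 \left(477 - 18\right) = 252 \cdot 459 = 115668$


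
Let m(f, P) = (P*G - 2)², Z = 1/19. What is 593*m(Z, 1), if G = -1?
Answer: 5337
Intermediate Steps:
Z = 1/19 ≈ 0.052632
m(f, P) = (-2 - P)² (m(f, P) = (P*(-1) - 2)² = (-P - 2)² = (-2 - P)²)
593*m(Z, 1) = 593*(2 + 1)² = 593*3² = 593*9 = 5337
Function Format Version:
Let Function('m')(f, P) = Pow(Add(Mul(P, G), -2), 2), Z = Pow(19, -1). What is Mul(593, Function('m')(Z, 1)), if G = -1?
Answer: 5337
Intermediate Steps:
Z = Rational(1, 19) ≈ 0.052632
Function('m')(f, P) = Pow(Add(-2, Mul(-1, P)), 2) (Function('m')(f, P) = Pow(Add(Mul(P, -1), -2), 2) = Pow(Add(Mul(-1, P), -2), 2) = Pow(Add(-2, Mul(-1, P)), 2))
Mul(593, Function('m')(Z, 1)) = Mul(593, Pow(Add(2, 1), 2)) = Mul(593, Pow(3, 2)) = Mul(593, 9) = 5337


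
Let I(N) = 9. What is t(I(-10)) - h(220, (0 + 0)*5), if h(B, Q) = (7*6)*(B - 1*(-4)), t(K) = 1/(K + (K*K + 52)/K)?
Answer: -2013303/214 ≈ -9408.0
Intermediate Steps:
t(K) = 1/(K + (52 + K²)/K) (t(K) = 1/(K + (K² + 52)/K) = 1/(K + (52 + K²)/K))
h(B, Q) = 168 + 42*B (h(B, Q) = 42*(B + 4) = 42*(4 + B) = 168 + 42*B)
t(I(-10)) - h(220, (0 + 0)*5) = (½)*9/(26 + 9²) - (168 + 42*220) = (½)*9/(26 + 81) - (168 + 9240) = (½)*9/107 - 1*9408 = (½)*9*(1/107) - 9408 = 9/214 - 9408 = -2013303/214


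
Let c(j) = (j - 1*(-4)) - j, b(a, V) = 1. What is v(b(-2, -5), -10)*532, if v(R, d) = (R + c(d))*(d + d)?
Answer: -53200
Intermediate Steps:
c(j) = 4 (c(j) = (j + 4) - j = (4 + j) - j = 4)
v(R, d) = 2*d*(4 + R) (v(R, d) = (R + 4)*(d + d) = (4 + R)*(2*d) = 2*d*(4 + R))
v(b(-2, -5), -10)*532 = (2*(-10)*(4 + 1))*532 = (2*(-10)*5)*532 = -100*532 = -53200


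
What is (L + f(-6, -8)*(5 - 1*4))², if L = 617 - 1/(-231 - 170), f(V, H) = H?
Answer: 59638524100/160801 ≈ 3.7088e+5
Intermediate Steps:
L = 247418/401 (L = 617 - 1/(-401) = 617 - 1*(-1/401) = 617 + 1/401 = 247418/401 ≈ 617.00)
(L + f(-6, -8)*(5 - 1*4))² = (247418/401 - 8*(5 - 1*4))² = (247418/401 - 8*(5 - 4))² = (247418/401 - 8*1)² = (247418/401 - 8)² = (244210/401)² = 59638524100/160801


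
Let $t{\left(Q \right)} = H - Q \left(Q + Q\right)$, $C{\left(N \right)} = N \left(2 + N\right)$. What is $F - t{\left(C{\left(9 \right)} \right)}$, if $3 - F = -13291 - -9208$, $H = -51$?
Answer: $23739$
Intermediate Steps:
$F = 4086$ ($F = 3 - \left(-13291 - -9208\right) = 3 - \left(-13291 + 9208\right) = 3 - -4083 = 3 + 4083 = 4086$)
$t{\left(Q \right)} = -51 - 2 Q^{2}$ ($t{\left(Q \right)} = -51 - Q \left(Q + Q\right) = -51 - Q 2 Q = -51 - 2 Q^{2}$)
$F - t{\left(C{\left(9 \right)} \right)} = 4086 - \left(-51 - 2 \left(9 \left(2 + 9\right)\right)^{2}\right) = 4086 - \left(-51 - 2 \left(9 \cdot 11\right)^{2}\right) = 4086 - \left(-51 - 2 \cdot 99^{2}\right) = 4086 - \left(-51 - 19602\right) = 4086 - -19653 = 4086 + 19653 = 23739$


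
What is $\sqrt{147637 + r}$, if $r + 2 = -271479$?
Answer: $2 i \sqrt{30961} \approx 351.91 i$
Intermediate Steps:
$r = -271481$ ($r = -2 - 271479 = -271481$)
$\sqrt{147637 + r} = \sqrt{147637 - 271481} = \sqrt{-123844} = 2 i \sqrt{30961}$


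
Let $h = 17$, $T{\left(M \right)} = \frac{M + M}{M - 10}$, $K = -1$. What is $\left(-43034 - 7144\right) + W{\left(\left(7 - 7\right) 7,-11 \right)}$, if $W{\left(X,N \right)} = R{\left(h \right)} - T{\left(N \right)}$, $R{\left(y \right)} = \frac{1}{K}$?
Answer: $- \frac{1053781}{21} \approx -50180.0$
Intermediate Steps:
$T{\left(M \right)} = \frac{2 M}{-10 + M}$
$R{\left(y \right)} = -1$ ($R{\left(y \right)} = \frac{1}{-1} = -1$)
$W{\left(X,N \right)} = -1 - \frac{2 N}{-10 + N}$
$\left(-43034 - 7144\right) + W{\left(\left(7 - 7\right) 7,-11 \right)} = \left(-43034 - 7144\right) + \frac{10 - -33}{-10 - 11} = -50178 + \frac{10 + 33}{-21} = -50178 - \frac{43}{21} = - \frac{1053781}{21}$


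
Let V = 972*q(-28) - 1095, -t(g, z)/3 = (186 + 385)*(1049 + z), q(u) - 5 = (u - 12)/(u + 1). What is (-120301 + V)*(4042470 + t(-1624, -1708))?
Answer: -595200203352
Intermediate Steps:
q(u) = 5 + (-12 + u)/(1 + u) (q(u) = 5 + (u - 12)/(u + 1) = 5 + (-12 + u)/(1 + u))
t(g, z) = -1796937 - 1713*z (t(g, z) = -3*(186 + 385)*(1049 + z) = -1713*(1049 + z) = -3*(598979 + 571*z) = -1796937 - 1713*z)
V = 5205 (V = 972*((-7 + 6*(-28))/(1 - 28)) - 1095 = 972*((-7 - 168)/(-27)) - 1095 = 972*(-1/27*(-175)) - 1095 = 972*(175/27) - 1095 = 6300 - 1095 = 5205)
(-120301 + V)*(4042470 + t(-1624, -1708)) = (-120301 + 5205)*(4042470 + (-1796937 - 1713*(-1708))) = -115096*(4042470 + (-1796937 + 2925804)) = -115096*(4042470 + 1128867) = -115096*5171337 = -595200203352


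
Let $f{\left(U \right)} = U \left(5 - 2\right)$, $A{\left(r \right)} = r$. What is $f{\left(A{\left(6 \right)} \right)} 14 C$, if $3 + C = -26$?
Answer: $-7308$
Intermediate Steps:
$f{\left(U \right)} = 3 U$ ($f{\left(U \right)} = U 3 = 3 U$)
$C = -29$ ($C = -3 - 26 = -29$)
$f{\left(A{\left(6 \right)} \right)} 14 C = 3 \cdot 6 \cdot 14 \left(-29\right) = 18 \cdot 14 \left(-29\right) = 252 \left(-29\right) = -7308$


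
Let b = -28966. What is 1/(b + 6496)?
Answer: -1/22470 ≈ -4.4504e-5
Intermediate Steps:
1/(b + 6496) = 1/(-28966 + 6496) = 1/(-22470) = -1/22470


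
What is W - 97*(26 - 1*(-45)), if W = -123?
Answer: -7010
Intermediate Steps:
W - 97*(26 - 1*(-45)) = -123 - 97*(26 - 1*(-45)) = -123 - 97*(26 + 45) = -123 - 97*71 = -123 - 6887 = -7010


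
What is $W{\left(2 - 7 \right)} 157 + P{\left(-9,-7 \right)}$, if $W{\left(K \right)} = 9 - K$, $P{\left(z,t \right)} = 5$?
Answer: $2203$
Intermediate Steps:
$W{\left(2 - 7 \right)} 157 + P{\left(-9,-7 \right)} = \left(9 - \left(2 - 7\right)\right) 157 + 5 = \left(9 - -5\right) 157 + 5 = \left(9 + 5\right) 157 + 5 = 14 \cdot 157 + 5 = 2198 + 5 = 2203$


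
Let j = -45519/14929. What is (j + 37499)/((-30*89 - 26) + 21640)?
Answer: 139944263/70703744 ≈ 1.9793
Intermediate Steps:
j = -45519/14929 (j = -45519*1/14929 = -45519/14929 ≈ -3.0490)
(j + 37499)/((-30*89 - 26) + 21640) = (-45519/14929 + 37499)/((-30*89 - 26) + 21640) = 559777052/(14929*((-2670 - 26) + 21640)) = 559777052/(14929*(-2696 + 21640)) = (559777052/14929)/18944 = (559777052/14929)*(1/18944) = 139944263/70703744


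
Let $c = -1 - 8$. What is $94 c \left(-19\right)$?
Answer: $16074$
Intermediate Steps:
$c = -9$ ($c = -1 - 8 = -9$)
$94 c \left(-19\right) = 94 \left(-9\right) \left(-19\right) = \left(-846\right) \left(-19\right) = 16074$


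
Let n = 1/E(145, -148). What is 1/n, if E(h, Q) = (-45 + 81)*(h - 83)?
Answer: 2232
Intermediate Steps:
E(h, Q) = -2988 + 36*h (E(h, Q) = 36*(-83 + h) = -2988 + 36*h)
n = 1/2232 (n = 1/(-2988 + 36*145) = 1/(-2988 + 5220) = 1/2232 ≈ 0.00044803)
1/n = 1/(1/2232) = 2232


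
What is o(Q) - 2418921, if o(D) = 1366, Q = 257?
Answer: -2417555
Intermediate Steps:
o(Q) - 2418921 = 1366 - 2418921 = -2417555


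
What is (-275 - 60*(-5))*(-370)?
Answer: -9250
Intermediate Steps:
(-275 - 60*(-5))*(-370) = (-275 + 300)*(-370) = 25*(-370) = -9250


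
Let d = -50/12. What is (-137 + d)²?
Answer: 717409/36 ≈ 19928.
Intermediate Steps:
d = -25/6 (d = -50*1/12 = -25/6 ≈ -4.1667)
(-137 + d)² = (-137 - 25/6)² = (-847/6)² = 717409/36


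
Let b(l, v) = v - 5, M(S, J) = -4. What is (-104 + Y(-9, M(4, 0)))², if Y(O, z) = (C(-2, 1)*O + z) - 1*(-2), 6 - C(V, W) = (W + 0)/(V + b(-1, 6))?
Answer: 28561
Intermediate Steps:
b(l, v) = -5 + v
C(V, W) = 6 - W/(1 + V) (C(V, W) = 6 - (W + 0)/(V + (-5 + 6)) = 6 - W/(V + 1) = 6 - W/(1 + V))
Y(O, z) = 2 + z + 7*O (Y(O, z) = (((6 - 1*1 + 6*(-2))/(1 - 2))*O + z) - 1*(-2) = (((6 - 1 - 12)/(-1))*O + z) + 2 = ((-1*(-7))*O + z) + 2 = (7*O + z) + 2 = (z + 7*O) + 2 = 2 + z + 7*O)
(-104 + Y(-9, M(4, 0)))² = (-104 + (2 - 4 + 7*(-9)))² = (-104 + (2 - 4 - 63))² = (-104 - 65)² = (-169)² = 28561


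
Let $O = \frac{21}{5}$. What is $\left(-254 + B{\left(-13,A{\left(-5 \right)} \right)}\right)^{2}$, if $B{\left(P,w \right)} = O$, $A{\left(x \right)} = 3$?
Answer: $\frac{1560001}{25} \approx 62400.0$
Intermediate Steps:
$O = \frac{21}{5}$ ($O = 21 \cdot \frac{1}{5} = \frac{21}{5} \approx 4.2$)
$B{\left(P,w \right)} = \frac{21}{5}$
$\left(-254 + B{\left(-13,A{\left(-5 \right)} \right)}\right)^{2} = \left(-254 + \frac{21}{5}\right)^{2} = \left(- \frac{1249}{5}\right)^{2} = \frac{1560001}{25}$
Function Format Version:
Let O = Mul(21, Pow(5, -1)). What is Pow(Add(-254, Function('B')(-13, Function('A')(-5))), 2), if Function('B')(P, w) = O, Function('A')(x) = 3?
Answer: Rational(1560001, 25) ≈ 62400.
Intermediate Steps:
O = Rational(21, 5) (O = Mul(21, Rational(1, 5)) = Rational(21, 5) ≈ 4.2000)
Function('B')(P, w) = Rational(21, 5)
Pow(Add(-254, Function('B')(-13, Function('A')(-5))), 2) = Pow(Add(-254, Rational(21, 5)), 2) = Pow(Rational(-1249, 5), 2) = Rational(1560001, 25)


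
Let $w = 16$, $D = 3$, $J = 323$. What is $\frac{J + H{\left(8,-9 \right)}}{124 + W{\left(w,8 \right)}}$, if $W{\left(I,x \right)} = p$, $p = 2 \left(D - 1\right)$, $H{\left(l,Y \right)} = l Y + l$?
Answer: $\frac{259}{128} \approx 2.0234$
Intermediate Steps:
$H{\left(l,Y \right)} = l + Y l$ ($H{\left(l,Y \right)} = Y l + l = l + Y l$)
$p = 4$ ($p = 2 \left(3 - 1\right) = 2 \cdot 2 = 4$)
$W{\left(I,x \right)} = 4$
$\frac{J + H{\left(8,-9 \right)}}{124 + W{\left(w,8 \right)}} = \frac{323 + 8 \left(1 - 9\right)}{124 + 4} = \frac{323 + 8 \left(-8\right)}{128} = \left(323 - 64\right) \frac{1}{128} = 259 \cdot \frac{1}{128} = \frac{259}{128}$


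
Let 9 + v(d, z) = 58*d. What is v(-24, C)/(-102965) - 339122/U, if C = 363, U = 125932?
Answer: -17370632999/6483294190 ≈ -2.6793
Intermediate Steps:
v(d, z) = -9 + 58*d
v(-24, C)/(-102965) - 339122/U = (-9 + 58*(-24))/(-102965) - 339122/125932 = (-9 - 1392)*(-1/102965) - 339122*1/125932 = -1401*(-1/102965) - 169561/62966 = 1401/102965 - 169561/62966 = -17370632999/6483294190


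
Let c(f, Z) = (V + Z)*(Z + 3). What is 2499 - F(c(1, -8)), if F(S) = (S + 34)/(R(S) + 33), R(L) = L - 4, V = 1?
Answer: 159867/64 ≈ 2497.9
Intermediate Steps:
R(L) = -4 + L
c(f, Z) = (1 + Z)*(3 + Z) (c(f, Z) = (1 + Z)*(Z + 3) = (1 + Z)*(3 + Z))
F(S) = (34 + S)/(29 + S) (F(S) = (S + 34)/((-4 + S) + 33) = (34 + S)/(29 + S))
2499 - F(c(1, -8)) = 2499 - (34 + (3 + (-8)**2 + 4*(-8)))/(29 + (3 + (-8)**2 + 4*(-8))) = 2499 - (34 + (3 + 64 - 32))/(29 + (3 + 64 - 32)) = 2499 - (34 + 35)/(29 + 35) = 2499 - 69/64 = 159867/64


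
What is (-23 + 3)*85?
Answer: -1700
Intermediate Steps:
(-23 + 3)*85 = -20*85 = -1700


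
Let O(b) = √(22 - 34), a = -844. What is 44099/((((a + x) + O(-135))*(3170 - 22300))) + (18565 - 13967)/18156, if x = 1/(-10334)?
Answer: 563625520577838171871/2201826636931300306890 + 4709400828044*I*√3/727636033354692765 ≈ 0.25598 + 1.121e-5*I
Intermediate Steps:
O(b) = 2*I*√3 (O(b) = √(-12) = 2*I*√3)
x = -1/10334 ≈ -9.6768e-5
44099/((((a + x) + O(-135))*(3170 - 22300))) + (18565 - 13967)/18156 = 44099/((((-844 - 1/10334) + 2*I*√3)*(3170 - 22300))) + (18565 - 13967)/18156 = 44099/(((-8721897/10334 + 2*I*√3)*(-19130))) + 4598*(1/18156) = 44099/(83424944805/5167 - 38260*I*√3) + 2299/9078 = 2299/9078 + 44099/(83424944805/5167 - 38260*I*√3)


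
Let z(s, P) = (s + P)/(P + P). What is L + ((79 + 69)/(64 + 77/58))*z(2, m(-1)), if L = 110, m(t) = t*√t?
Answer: 421082/3789 + 8584*I/3789 ≈ 111.13 + 2.2655*I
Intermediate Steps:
m(t) = t^(3/2)
z(s, P) = (P + s)/(2*P) (z(s, P) = (P + s)/((2*P)) = (P + s)*(1/(2*P)) = (P + s)/(2*P))
L + ((79 + 69)/(64 + 77/58))*z(2, m(-1)) = 110 + ((79 + 69)/(64 + 77/58))*(((-1)^(3/2) + 2)/(2*((-1)^(3/2)))) = 110 + (148/(64 + 77*(1/58)))*((-I + 2)/(2*((-I)))) = 110 + (148/(64 + 77/58))*(I*(2 - I)/2) = 110 + (148/(3789/58))*(I*(2 - I)/2) = 110 + (148*(58/3789))*(I*(2 - I)/2) = 110 + 8584*(I*(2 - I)/2)/3789 = 110 + 4292*I*(2 - I)/3789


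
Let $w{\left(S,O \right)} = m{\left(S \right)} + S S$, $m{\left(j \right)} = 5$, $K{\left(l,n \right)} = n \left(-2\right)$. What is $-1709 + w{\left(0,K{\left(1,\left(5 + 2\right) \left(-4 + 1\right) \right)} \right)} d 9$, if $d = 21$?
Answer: $-764$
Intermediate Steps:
$K{\left(l,n \right)} = - 2 n$
$w{\left(S,O \right)} = 5 + S^{2}$ ($w{\left(S,O \right)} = 5 + S S = 5 + S^{2}$)
$-1709 + w{\left(0,K{\left(1,\left(5 + 2\right) \left(-4 + 1\right) \right)} \right)} d 9 = -1709 + \left(5 + 0^{2}\right) 21 \cdot 9 = -1709 + \left(5 + 0\right) 21 \cdot 9 = -1709 + 5 \cdot 21 \cdot 9 = -1709 + 105 \cdot 9 = -1709 + 945 = -764$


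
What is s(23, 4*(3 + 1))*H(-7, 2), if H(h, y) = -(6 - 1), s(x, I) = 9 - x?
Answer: 70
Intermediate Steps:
H(h, y) = -5 (H(h, y) = -1*5 = -5)
s(23, 4*(3 + 1))*H(-7, 2) = (9 - 1*23)*(-5) = (9 - 23)*(-5) = -14*(-5) = 70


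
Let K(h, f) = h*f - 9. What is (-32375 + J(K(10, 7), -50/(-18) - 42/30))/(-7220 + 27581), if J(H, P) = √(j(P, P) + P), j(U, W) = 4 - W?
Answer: -981/617 ≈ -1.5900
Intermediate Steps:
K(h, f) = -9 + f*h (K(h, f) = f*h - 9 = -9 + f*h)
J(H, P) = 2 (J(H, P) = √((4 - P) + P) = √4 = 2)
(-32375 + J(K(10, 7), -50/(-18) - 42/30))/(-7220 + 27581) = (-32375 + 2)/(-7220 + 27581) = -32373/20361 = -32373*1/20361 = -981/617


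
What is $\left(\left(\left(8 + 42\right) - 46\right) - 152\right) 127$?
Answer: $-18796$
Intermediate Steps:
$\left(\left(\left(8 + 42\right) - 46\right) - 152\right) 127 = \left(\left(50 - 46\right) - 152\right) 127 = \left(4 - 152\right) 127 = \left(-148\right) 127 = -18796$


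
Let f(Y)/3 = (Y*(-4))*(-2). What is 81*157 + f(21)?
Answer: 13221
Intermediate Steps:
f(Y) = 24*Y (f(Y) = 3*((Y*(-4))*(-2)) = 3*(-4*Y*(-2)) = 3*(8*Y) = 24*Y)
81*157 + f(21) = 81*157 + 24*21 = 12717 + 504 = 13221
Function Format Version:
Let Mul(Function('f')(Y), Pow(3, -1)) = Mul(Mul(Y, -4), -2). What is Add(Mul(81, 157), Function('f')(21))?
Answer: 13221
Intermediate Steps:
Function('f')(Y) = Mul(24, Y) (Function('f')(Y) = Mul(3, Mul(Mul(Y, -4), -2)) = Mul(3, Mul(Mul(-4, Y), -2)) = Mul(3, Mul(8, Y)) = Mul(24, Y))
Add(Mul(81, 157), Function('f')(21)) = Add(Mul(81, 157), Mul(24, 21)) = Add(12717, 504) = 13221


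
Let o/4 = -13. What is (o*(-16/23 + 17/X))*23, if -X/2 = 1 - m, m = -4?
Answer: 14326/5 ≈ 2865.2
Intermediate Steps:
X = -10 (X = -2*(1 - 1*(-4)) = -2*(1 + 4) = -2*5 = -10)
o = -52 (o = 4*(-13) = -52)
(o*(-16/23 + 17/X))*23 = -52*(-16/23 + 17/(-10))*23 = -52*(-16*1/23 + 17*(-1/10))*23 = -52*(-16/23 - 17/10)*23 = -52*(-551/230)*23 = (14326/115)*23 = 14326/5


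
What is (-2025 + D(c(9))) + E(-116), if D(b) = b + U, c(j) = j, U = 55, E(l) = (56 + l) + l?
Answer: -2137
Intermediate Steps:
E(l) = 56 + 2*l
D(b) = 55 + b (D(b) = b + 55 = 55 + b)
(-2025 + D(c(9))) + E(-116) = (-2025 + (55 + 9)) + (56 + 2*(-116)) = (-2025 + 64) + (56 - 232) = -1961 - 176 = -2137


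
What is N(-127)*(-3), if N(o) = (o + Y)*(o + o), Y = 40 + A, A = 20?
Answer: -51054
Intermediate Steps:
Y = 60 (Y = 40 + 20 = 60)
N(o) = 2*o*(60 + o) (N(o) = (o + 60)*(o + o) = (60 + o)*(2*o) = 2*o*(60 + o))
N(-127)*(-3) = (2*(-127)*(60 - 127))*(-3) = (2*(-127)*(-67))*(-3) = 17018*(-3) = -51054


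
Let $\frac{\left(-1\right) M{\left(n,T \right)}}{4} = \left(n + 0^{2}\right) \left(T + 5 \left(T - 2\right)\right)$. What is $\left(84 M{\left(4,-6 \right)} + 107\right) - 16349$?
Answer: $45582$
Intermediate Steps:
$M{\left(n,T \right)} = - 4 n \left(-10 + 6 T\right)$ ($M{\left(n,T \right)} = - 4 \left(n + 0^{2}\right) \left(T + 5 \left(T - 2\right)\right) = - 4 \left(n + 0\right) \left(T + 5 \left(-2 + T\right)\right) = - 4 n \left(T + \left(-10 + 5 T\right)\right) = - 4 n \left(-10 + 6 T\right)$)
$\left(84 M{\left(4,-6 \right)} + 107\right) - 16349 = \left(84 \cdot 8 \cdot 4 \left(5 - -18\right) + 107\right) - 16349 = \left(84 \cdot 8 \cdot 4 \left(5 + 18\right) + 107\right) - 16349 = \left(84 \cdot 8 \cdot 4 \cdot 23 + 107\right) - 16349 = \left(84 \cdot 736 + 107\right) - 16349 = \left(61824 + 107\right) - 16349 = 61931 - 16349 = 45582$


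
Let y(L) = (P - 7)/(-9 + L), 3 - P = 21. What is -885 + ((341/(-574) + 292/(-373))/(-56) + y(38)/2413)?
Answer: -742498278265463/839004076624 ≈ -884.98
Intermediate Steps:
P = -18 (P = 3 - 1*21 = 3 - 21 = -18)
y(L) = -25/(-9 + L) (y(L) = (-18 - 7)/(-9 + L) = -25/(-9 + L))
-885 + ((341/(-574) + 292/(-373))/(-56) + y(38)/2413) = -885 + ((341/(-574) + 292/(-373))/(-56) - 25/(-9 + 38)/2413) = -885 + ((341*(-1/574) + 292*(-1/373))*(-1/56) - 25/29*(1/2413)) = -885 + ((-341/574 - 292/373)*(-1/56) - 25*1/29*(1/2413)) = -885 + (-294801/214102*(-1/56) - 25/29*1/2413) = -885 + (294801/11989712 - 25/69977) = -885 + 20329546777/839004076624 = -742498278265463/839004076624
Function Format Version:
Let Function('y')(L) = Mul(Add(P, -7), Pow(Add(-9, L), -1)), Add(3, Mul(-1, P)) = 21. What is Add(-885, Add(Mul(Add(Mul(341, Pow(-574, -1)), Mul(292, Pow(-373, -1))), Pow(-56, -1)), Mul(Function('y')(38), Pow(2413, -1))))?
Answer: Rational(-742498278265463, 839004076624) ≈ -884.98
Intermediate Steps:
P = -18 (P = Add(3, Mul(-1, 21)) = Add(3, -21) = -18)
Function('y')(L) = Mul(-25, Pow(Add(-9, L), -1)) (Function('y')(L) = Mul(Add(-18, -7), Pow(Add(-9, L), -1)) = Mul(-25, Pow(Add(-9, L), -1)))
Add(-885, Add(Mul(Add(Mul(341, Pow(-574, -1)), Mul(292, Pow(-373, -1))), Pow(-56, -1)), Mul(Function('y')(38), Pow(2413, -1)))) = Add(-885, Add(Mul(Add(Mul(341, Pow(-574, -1)), Mul(292, Pow(-373, -1))), Pow(-56, -1)), Mul(Mul(-25, Pow(Add(-9, 38), -1)), Pow(2413, -1)))) = Add(-885, Add(Mul(Add(Mul(341, Rational(-1, 574)), Mul(292, Rational(-1, 373))), Rational(-1, 56)), Mul(Mul(-25, Pow(29, -1)), Rational(1, 2413)))) = Add(-885, Add(Mul(Add(Rational(-341, 574), Rational(-292, 373)), Rational(-1, 56)), Mul(Mul(-25, Rational(1, 29)), Rational(1, 2413)))) = Add(-885, Add(Mul(Rational(-294801, 214102), Rational(-1, 56)), Mul(Rational(-25, 29), Rational(1, 2413)))) = Add(-885, Add(Rational(294801, 11989712), Rational(-25, 69977))) = Add(-885, Rational(20329546777, 839004076624)) = Rational(-742498278265463, 839004076624)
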